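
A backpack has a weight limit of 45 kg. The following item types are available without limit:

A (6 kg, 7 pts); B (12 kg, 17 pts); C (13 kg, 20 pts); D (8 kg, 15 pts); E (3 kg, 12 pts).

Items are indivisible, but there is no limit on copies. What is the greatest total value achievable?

180 pts

Best value-per-unit is E at 12/3, and filling with it alone uses weight 15×3=45. No mix of the others beats 15×12 = 180.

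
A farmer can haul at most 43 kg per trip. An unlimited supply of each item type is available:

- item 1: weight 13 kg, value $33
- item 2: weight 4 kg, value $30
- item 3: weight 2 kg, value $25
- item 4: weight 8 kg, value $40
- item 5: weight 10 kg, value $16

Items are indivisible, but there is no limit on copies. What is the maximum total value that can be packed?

Best value-per-unit is item 3 at 25/2, and filling with it alone uses weight 21×2=42. No mix of the others beats 21×25 = 525.

$525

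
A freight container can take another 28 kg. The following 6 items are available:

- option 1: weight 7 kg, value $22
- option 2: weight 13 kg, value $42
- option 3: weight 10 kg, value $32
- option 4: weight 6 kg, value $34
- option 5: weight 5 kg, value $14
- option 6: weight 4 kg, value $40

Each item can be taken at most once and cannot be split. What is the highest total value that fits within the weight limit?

Check high-value combinations within 28 kg:
- option 2+option 4+option 5+option 6: weight 13+6+5+4=28, value 42+34+14+40=130
- option 1+option 3+option 4+option 6: weight 7+10+6+4=27, value 22+32+34+40=128
- option 3+option 4+option 5+option 6: weight 10+6+5+4=25, value 32+34+14+40=120
Best: $130.

$130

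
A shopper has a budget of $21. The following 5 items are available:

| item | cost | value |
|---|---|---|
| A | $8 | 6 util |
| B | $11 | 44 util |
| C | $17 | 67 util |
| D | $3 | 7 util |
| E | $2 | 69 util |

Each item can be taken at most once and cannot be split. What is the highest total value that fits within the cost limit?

136 util

Check high-value combinations within $21:
- C+E: cost 17+2=19, value 67+69=136
- B+D+E: cost 11+3+2=16, value 44+7+69=120
- A+B+E: cost 8+11+2=21, value 6+44+69=119
Best: 136 util.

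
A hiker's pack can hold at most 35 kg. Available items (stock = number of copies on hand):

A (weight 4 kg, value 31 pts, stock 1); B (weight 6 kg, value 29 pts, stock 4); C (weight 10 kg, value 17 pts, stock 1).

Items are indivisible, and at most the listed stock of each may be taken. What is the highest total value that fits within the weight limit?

147 pts

Top feasible selections:
- 1×A + 4×B: weight 28, value 147
- 1×A + 3×B + 1×C: weight 32, value 135
Best: 147 pts.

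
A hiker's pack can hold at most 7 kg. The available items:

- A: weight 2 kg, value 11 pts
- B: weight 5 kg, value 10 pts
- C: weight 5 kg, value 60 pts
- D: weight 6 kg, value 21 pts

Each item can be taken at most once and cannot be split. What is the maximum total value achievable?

Check high-value combinations within 7 kg:
- A+C: weight 2+5=7, value 11+60=71
- C: weight 5, value 60
- D: weight 6, value 21
- A+B: weight 2+5=7, value 11+10=21
- A: weight 2, value 11
Best: 71 pts.

71 pts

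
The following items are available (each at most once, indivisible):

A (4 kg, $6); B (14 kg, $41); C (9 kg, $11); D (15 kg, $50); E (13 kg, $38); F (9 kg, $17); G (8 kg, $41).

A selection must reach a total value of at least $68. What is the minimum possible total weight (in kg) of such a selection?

Subsets with value ≥ 68, sorted by total weight:
- E+G: weight 21, value 79
- B+G: weight 22, value 82
- D+G: weight 23, value 91
Minimum weight: 21 kg.

21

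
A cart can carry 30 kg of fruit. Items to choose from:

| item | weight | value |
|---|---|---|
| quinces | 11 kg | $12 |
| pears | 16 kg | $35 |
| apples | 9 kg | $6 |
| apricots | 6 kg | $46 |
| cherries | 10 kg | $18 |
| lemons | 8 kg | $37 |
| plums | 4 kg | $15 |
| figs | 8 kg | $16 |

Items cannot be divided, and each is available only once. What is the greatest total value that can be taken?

$118

Check high-value combinations within 30 kg:
- pears+apricots+lemons: weight 16+6+8=30, value 35+46+37=118
- apricots+cherries+lemons+plums: weight 6+10+8+4=28, value 46+18+37+15=116
- apricots+lemons+plums+figs: weight 6+8+4+8=26, value 46+37+15+16=114
Best: $118.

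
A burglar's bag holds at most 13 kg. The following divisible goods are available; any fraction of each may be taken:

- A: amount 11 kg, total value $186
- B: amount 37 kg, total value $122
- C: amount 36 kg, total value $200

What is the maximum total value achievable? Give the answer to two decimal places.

197.11

Take in order of value per unit:
- A (186/11 per unit): all 11 → value 186, running total 186.00
- C (200/36 per unit): 2 of 36 → value 2×200/36 = 11.1111, running total 197.11
Total 197.11.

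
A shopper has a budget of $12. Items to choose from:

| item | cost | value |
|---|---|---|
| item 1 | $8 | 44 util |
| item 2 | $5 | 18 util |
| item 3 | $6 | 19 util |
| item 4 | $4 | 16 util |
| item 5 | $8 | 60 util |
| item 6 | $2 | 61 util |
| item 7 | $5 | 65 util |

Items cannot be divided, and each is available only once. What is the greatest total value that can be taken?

This is a 0/1 knapsack; check combinations near the capacity.
- item 2+item 6+item 7: cost 5+2+5=12, value 18+61+65=144
- item 4+item 6+item 7: cost 4+2+5=11, value 16+61+65=142
- item 6+item 7: cost 2+5=7, value 61+65=126
Best: 144 util.

144 util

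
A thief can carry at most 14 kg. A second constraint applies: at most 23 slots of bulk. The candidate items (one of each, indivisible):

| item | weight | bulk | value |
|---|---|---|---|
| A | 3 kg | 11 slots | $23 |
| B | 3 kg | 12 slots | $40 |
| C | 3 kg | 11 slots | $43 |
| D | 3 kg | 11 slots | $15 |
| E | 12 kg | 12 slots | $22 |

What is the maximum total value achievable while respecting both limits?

$83

Feasible sets respecting both limits:
- B+C: weight 6, bulk 23, value 83
- A+C: weight 6, bulk 22, value 66
- A+B: weight 6, bulk 23, value 63
- C+D: weight 6, bulk 22, value 58
Best: $83.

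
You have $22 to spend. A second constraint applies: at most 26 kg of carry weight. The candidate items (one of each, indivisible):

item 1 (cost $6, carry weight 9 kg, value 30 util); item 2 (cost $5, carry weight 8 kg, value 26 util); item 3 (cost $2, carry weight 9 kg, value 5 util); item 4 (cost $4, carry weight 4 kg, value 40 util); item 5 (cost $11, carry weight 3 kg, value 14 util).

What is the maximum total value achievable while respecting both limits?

Feasible sets respecting both limits:
- item 1+item 2+item 4: cost 15, carry weight 21, value 96
- item 2+item 3+item 4+item 5: cost 22, carry weight 24, value 85
- item 1+item 4+item 5: cost 21, carry weight 16, value 84
Best: 96 util.

96 util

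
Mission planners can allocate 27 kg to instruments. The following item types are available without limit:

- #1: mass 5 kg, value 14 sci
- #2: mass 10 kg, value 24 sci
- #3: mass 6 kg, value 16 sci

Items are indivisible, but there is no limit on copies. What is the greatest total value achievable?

74 sci

Best value-per-unit is #1 at 14/5; filling with it alone gives 5×14 = 70.
Optimal mix: 3×#1 + 2×#3 → mass 27, value 74.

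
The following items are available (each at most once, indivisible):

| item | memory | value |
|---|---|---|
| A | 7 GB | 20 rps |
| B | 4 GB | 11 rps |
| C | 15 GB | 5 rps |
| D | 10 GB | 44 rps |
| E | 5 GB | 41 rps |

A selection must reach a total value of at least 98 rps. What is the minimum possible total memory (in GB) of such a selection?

Subsets with value ≥ 98, sorted by total memory:
- A+D+E: memory 22, value 105
- A+B+D+E: memory 26, value 116
- B+C+D+E: memory 34, value 101
Minimum memory: 22 GB.

22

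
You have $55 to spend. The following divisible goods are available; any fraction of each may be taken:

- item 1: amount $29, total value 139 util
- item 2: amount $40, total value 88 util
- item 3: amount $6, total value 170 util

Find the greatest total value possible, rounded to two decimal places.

Take in order of value per unit:
- item 3 (170/6 per unit): all 6 → value 170, running total 170.00
- item 1 (139/29 per unit): all 29 → value 139, running total 309.00
- item 2 (88/40 per unit): 20 of 40 → value 20×88/40 = 44.0000, running total 353.00
Total 353.00.

353.00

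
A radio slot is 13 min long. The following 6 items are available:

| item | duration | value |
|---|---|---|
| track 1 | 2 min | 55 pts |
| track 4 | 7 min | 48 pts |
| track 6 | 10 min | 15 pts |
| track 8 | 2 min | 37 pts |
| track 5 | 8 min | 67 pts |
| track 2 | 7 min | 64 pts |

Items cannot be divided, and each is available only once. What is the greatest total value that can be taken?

Check high-value combinations within 13 min:
- track 1+track 8+track 5: duration 2+2+8=12, value 55+37+67=159
- track 1+track 8+track 2: duration 2+2+7=11, value 55+37+64=156
- track 1+track 4+track 8: duration 2+7+2=11, value 55+48+37=140
- track 1+track 5: duration 2+8=10, value 55+67=122
Best: 159 pts.

159 pts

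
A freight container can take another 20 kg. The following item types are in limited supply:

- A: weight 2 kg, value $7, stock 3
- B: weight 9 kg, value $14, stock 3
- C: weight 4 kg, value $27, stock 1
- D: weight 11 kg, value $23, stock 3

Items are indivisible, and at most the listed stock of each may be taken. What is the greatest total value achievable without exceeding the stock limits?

$64

Top feasible selections:
- 2×A + 1×C + 1×D: weight 19, value 64
- 3×A + 1×B + 1×C: weight 19, value 62
- 1×A + 1×C + 1×D: weight 17, value 57
- 2×A + 1×B + 1×C: weight 17, value 55
Best: $64.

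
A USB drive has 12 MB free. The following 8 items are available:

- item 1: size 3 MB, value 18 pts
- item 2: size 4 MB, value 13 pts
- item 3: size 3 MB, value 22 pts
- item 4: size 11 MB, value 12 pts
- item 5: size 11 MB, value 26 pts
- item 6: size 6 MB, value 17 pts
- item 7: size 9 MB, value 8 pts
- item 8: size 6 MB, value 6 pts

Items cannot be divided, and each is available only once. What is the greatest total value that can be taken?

57 pts

This is a 0/1 knapsack; check combinations near the capacity.
- item 1+item 3+item 6: size 3+3+6=12, value 18+22+17=57
- item 1+item 2+item 3: size 3+4+3=10, value 18+13+22=53
- item 1+item 3+item 8: size 3+3+6=12, value 18+22+6=46
Best: 57 pts.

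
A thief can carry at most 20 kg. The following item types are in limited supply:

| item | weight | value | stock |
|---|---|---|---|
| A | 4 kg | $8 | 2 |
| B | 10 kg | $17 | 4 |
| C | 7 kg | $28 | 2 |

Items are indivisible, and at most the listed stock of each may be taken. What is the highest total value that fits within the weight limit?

Best selections within weight 20 and stock limits:
- 1×A + 2×C: weight 18, value 64
- 2×C: weight 14, value 56
- 1×B + 1×C: weight 17, value 45
Best: $64.

$64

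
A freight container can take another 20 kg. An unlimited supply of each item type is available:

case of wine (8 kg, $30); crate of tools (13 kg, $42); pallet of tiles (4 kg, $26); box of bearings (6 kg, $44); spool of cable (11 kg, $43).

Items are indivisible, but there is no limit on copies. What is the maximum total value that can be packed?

Best value-per-unit is box of bearings at 44/6; filling with it alone gives 3×44 = 132.
Optimal mix: 2×pallet of tiles + 2×box of bearings → weight 20, value 140.

$140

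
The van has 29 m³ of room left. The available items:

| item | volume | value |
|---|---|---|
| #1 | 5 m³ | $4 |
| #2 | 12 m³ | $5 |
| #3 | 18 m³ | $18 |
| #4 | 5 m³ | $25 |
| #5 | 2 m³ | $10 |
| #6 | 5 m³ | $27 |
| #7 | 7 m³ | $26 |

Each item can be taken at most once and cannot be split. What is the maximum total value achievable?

Check high-value combinations within 29 m³:
- #1+#4+#5+#6+#7: volume 5+5+2+5+7=24, value 4+25+10+27+26=92
- #4+#5+#6+#7: volume 5+2+5+7=19, value 25+10+27+26=88
- #2+#4+#6+#7: volume 12+5+5+7=29, value 5+25+27+26=83
- #1+#4+#6+#7: volume 5+5+5+7=22, value 4+25+27+26=82
- #4+#6+#7: volume 5+5+7=17, value 25+27+26=78
Best: $92.

$92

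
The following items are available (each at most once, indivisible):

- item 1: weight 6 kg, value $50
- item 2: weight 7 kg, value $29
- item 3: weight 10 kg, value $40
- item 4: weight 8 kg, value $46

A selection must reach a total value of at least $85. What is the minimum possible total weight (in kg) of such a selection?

Subsets with value ≥ 85, sorted by total weight:
- item 1+item 4: weight 14, value 96
- item 1+item 3: weight 16, value 90
- item 3+item 4: weight 18, value 86
Minimum weight: 14 kg.

14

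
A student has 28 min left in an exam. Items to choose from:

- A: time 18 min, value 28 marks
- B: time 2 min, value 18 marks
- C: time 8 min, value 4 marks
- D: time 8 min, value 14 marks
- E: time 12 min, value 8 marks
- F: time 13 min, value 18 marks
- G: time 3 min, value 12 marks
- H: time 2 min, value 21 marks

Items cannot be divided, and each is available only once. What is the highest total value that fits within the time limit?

83 marks

Check high-value combinations within 28 min:
- B+D+F+G+H: time 2+8+13+3+2=28, value 18+14+18+12+21=83
- A+B+G+H: time 18+2+3+2=25, value 28+18+12+21=79
- B+D+E+G+H: time 2+8+12+3+2=27, value 18+14+8+12+21=73
- B+C+F+G+H: time 2+8+13+3+2=28, value 18+4+18+12+21=73
- B+D+F+H: time 2+8+13+2=25, value 18+14+18+21=71
Best: 83 marks.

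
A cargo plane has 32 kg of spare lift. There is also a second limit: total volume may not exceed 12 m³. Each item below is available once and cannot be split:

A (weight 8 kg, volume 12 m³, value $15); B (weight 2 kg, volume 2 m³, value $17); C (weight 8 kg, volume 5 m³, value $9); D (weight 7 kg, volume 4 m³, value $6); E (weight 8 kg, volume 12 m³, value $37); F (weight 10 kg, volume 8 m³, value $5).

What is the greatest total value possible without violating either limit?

$37

Feasible sets respecting both limits:
- E: weight 8, volume 12, value 37
- B+C+D: weight 17, volume 11, value 32
- B+C: weight 10, volume 7, value 26
Best: $37.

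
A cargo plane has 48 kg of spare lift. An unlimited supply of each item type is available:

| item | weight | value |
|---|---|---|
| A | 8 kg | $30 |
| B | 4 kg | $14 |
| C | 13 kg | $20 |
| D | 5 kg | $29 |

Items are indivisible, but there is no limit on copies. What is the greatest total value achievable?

$262

Best value-per-unit is D at 29/5; filling with it alone gives 9×29 = 261.
Optimal mix: 1×A + 8×D → weight 48, value 262.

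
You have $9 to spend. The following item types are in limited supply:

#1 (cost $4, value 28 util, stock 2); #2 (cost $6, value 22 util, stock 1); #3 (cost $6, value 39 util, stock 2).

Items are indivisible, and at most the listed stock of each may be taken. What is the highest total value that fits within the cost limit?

56 util

Best selections within cost 9 and stock limits:
- 2×#1: cost 8, value 56
- 1×#3: cost 6, value 39
- 1×#1: cost 4, value 28
Best: 56 util.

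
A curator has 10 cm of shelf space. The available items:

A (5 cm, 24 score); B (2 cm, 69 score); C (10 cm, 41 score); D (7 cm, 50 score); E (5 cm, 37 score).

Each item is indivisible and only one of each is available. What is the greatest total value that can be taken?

119 score

This is a 0/1 knapsack; check combinations near the capacity.
- B+D: length 2+7=9, value 69+50=119
- B+E: length 2+5=7, value 69+37=106
- A+B: length 5+2=7, value 24+69=93
- B: length 2, value 69
- A+E: length 5+5=10, value 24+37=61
Best: 119 score.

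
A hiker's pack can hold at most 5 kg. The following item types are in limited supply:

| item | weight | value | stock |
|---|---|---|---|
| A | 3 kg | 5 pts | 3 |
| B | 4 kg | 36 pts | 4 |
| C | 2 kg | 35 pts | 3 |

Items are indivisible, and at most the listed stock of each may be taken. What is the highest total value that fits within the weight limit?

70 pts

Best selections within weight 5 and stock limits:
- 2×C: weight 4, value 70
- 1×A + 1×C: weight 5, value 40
- 1×B: weight 4, value 36
- 1×C: weight 2, value 35
Best: 70 pts.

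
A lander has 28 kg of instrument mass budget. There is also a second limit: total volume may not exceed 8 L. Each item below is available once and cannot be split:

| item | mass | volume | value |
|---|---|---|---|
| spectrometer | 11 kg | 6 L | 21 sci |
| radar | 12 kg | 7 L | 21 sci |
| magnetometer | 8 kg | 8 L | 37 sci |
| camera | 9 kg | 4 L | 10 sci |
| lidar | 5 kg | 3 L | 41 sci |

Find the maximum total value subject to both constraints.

51 sci

Feasible sets respecting both limits:
- camera+lidar: mass 14, volume 7, value 51
- lidar: mass 5, volume 3, value 41
- magnetometer: mass 8, volume 8, value 37
Best: 51 sci.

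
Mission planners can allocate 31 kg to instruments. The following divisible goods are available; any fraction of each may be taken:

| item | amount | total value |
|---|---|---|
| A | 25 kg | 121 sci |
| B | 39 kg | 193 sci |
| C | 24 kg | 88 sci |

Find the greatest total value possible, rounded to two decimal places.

Take in order of value per unit:
- B (193/39 per unit): 31 of 39 → value 31×193/39 = 153.4103, running total 153.41
Total 153.41.

153.41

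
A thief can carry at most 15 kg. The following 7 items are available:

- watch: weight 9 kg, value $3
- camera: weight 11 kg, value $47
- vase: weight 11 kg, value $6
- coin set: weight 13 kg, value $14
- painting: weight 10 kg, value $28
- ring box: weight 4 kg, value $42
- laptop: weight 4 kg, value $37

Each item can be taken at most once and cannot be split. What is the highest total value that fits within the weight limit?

Check high-value combinations within 15 kg:
- camera+ring box: weight 11+4=15, value 47+42=89
- camera+laptop: weight 11+4=15, value 47+37=84
- ring box+laptop: weight 4+4=8, value 42+37=79
- painting+ring box: weight 10+4=14, value 28+42=70
Best: $89.

$89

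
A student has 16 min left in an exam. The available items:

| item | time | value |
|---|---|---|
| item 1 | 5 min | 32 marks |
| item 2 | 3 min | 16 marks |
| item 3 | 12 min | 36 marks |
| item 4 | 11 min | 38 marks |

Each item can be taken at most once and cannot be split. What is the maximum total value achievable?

70 marks

This is a 0/1 knapsack; check combinations near the capacity.
- item 1+item 4: time 5+11=16, value 32+38=70
- item 2+item 4: time 3+11=14, value 16+38=54
- item 2+item 3: time 3+12=15, value 16+36=52
- item 1+item 2: time 5+3=8, value 32+16=48
- item 4: time 11, value 38
Best: 70 marks.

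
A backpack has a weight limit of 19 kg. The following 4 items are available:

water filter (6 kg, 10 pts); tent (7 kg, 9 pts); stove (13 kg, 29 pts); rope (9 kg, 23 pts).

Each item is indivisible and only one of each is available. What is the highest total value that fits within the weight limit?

39 pts

This is a 0/1 knapsack; check combinations near the capacity.
- water filter+stove: weight 6+13=19, value 10+29=39
- water filter+rope: weight 6+9=15, value 10+23=33
- tent+rope: weight 7+9=16, value 9+23=32
- stove: weight 13, value 29
Best: 39 pts.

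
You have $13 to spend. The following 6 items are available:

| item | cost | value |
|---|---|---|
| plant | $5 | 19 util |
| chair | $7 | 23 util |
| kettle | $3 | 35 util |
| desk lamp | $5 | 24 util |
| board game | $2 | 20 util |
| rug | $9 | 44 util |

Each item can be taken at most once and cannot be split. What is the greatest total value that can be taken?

Check high-value combinations within $13:
- kettle+desk lamp+board game: cost 3+5+2=10, value 35+24+20=79
- kettle+rug: cost 3+9=12, value 35+44=79
- chair+kettle+board game: cost 7+3+2=12, value 23+35+20=78
Best: 79 util.

79 util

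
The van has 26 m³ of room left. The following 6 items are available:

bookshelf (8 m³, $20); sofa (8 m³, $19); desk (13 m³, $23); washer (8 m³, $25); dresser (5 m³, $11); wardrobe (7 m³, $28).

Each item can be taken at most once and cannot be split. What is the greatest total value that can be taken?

Check high-value combinations within 26 m³:
- bookshelf+washer+wardrobe: volume 8+8+7=23, value 20+25+28=73
- sofa+washer+wardrobe: volume 8+8+7=23, value 19+25+28=72
- bookshelf+sofa+wardrobe: volume 8+8+7=23, value 20+19+28=67
Best: $73.

$73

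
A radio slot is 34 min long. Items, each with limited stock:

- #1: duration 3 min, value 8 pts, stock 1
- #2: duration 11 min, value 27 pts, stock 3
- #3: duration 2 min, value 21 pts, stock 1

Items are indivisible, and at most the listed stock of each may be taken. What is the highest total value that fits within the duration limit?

83 pts

Top feasible selections:
- 1×#1 + 2×#2 + 1×#3: duration 27, value 83
- 3×#2: duration 33, value 81
- 2×#2 + 1×#3: duration 24, value 75
Best: 83 pts.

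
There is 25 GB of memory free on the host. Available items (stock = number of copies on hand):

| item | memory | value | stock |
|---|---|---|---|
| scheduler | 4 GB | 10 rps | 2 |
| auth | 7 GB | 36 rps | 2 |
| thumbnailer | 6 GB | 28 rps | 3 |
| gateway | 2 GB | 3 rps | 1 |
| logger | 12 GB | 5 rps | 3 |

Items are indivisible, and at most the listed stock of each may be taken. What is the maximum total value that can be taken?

120 rps

Best selections within memory 25 and stock limits:
- 1×auth + 3×thumbnailer: memory 25, value 120
- 1×scheduler + 2×auth + 1×thumbnailer: memory 24, value 110
- 1×scheduler + 1×auth + 2×thumbnailer + 1×gateway: memory 25, value 105
- 2×auth + 1×thumbnailer + 1×gateway: memory 22, value 103
Best: 120 rps.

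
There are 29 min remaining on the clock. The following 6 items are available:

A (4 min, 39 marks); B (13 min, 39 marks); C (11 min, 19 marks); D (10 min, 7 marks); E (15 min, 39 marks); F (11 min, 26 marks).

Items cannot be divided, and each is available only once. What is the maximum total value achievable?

104 marks

This is a 0/1 knapsack; check combinations near the capacity.
- A+B+F: time 4+13+11=28, value 39+39+26=104
- A+B+C: time 4+13+11=28, value 39+39+19=97
- A+B+D: time 4+13+10=27, value 39+39+7=85
- A+D+E: time 4+10+15=29, value 39+7+39=85
Best: 104 marks.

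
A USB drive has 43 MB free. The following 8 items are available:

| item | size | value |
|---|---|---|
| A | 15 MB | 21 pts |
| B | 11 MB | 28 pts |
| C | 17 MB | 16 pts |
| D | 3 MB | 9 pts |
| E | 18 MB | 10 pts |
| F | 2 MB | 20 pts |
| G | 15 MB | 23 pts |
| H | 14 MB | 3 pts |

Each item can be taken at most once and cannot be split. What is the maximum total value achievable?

92 pts

Check high-value combinations within 43 MB:
- A+B+F+G: size 15+11+2+15=43, value 21+28+20+23=92
- B+D+F+G: size 11+3+2+15=31, value 28+9+20+23=80
- A+B+D+F: size 15+11+3+2=31, value 21+28+9+20=78
- B+F+G+H: size 11+2+15+14=42, value 28+20+23+3=74
Best: 92 pts.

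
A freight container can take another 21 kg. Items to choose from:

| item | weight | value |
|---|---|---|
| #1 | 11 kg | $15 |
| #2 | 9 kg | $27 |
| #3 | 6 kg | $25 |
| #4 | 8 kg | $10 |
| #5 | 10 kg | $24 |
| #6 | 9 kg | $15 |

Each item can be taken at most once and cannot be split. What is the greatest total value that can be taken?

$52

Check high-value combinations within 21 kg:
- #2+#3: weight 9+6=15, value 27+25=52
- #2+#5: weight 9+10=19, value 27+24=51
- #3+#5: weight 6+10=16, value 25+24=49
- #2+#6: weight 9+9=18, value 27+15=42
Best: $52.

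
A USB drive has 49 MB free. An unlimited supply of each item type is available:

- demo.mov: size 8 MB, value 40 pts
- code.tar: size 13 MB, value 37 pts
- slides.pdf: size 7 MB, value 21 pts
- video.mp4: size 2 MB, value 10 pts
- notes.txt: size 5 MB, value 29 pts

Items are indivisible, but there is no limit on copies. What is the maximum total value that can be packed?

281 pts

Best value-per-unit is notes.txt at 29/5; filling with it alone gives 9×29 = 261.
Optimal mix: 2×video.mp4 + 9×notes.txt → size 49, value 281.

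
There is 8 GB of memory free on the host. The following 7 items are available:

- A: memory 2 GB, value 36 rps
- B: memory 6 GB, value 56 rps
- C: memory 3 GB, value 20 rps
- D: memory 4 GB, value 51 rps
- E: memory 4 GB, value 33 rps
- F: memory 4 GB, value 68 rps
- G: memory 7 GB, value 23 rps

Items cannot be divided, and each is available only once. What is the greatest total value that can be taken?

119 rps

Check high-value combinations within 8 GB:
- D+F: memory 4+4=8, value 51+68=119
- A+F: memory 2+4=6, value 36+68=104
- E+F: memory 4+4=8, value 33+68=101
- A+B: memory 2+6=8, value 36+56=92
- C+F: memory 3+4=7, value 20+68=88
Best: 119 rps.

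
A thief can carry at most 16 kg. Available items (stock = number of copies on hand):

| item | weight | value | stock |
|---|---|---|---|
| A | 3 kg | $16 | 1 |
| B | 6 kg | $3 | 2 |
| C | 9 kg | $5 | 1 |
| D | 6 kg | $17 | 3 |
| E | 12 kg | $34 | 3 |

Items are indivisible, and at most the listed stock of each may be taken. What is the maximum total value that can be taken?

$50

Top feasible selections:
- 1×A + 1×E: weight 15, value 50
- 1×A + 2×D: weight 15, value 50
- 1×A + 1×B + 1×D: weight 15, value 36
Best: $50.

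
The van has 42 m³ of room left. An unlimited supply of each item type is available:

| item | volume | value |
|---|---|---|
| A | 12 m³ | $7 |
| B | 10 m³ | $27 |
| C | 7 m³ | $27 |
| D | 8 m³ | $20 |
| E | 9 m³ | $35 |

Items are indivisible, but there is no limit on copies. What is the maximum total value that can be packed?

$162

Best value-per-unit is E at 35/9; filling with it alone gives 4×35 = 140.
Optimal mix: 6×C → volume 42, value 162.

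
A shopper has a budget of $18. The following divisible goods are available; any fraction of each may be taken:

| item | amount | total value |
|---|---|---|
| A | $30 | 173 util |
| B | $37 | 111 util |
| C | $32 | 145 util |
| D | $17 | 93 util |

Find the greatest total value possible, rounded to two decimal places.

Take in order of value per unit:
- A (173/30 per unit): 18 of 30 → value 18×173/30 = 103.8000, running total 103.80
Total 103.80.

103.80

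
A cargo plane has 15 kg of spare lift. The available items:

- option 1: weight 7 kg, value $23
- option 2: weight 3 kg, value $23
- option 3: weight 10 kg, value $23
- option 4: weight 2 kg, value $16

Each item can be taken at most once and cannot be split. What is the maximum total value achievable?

$62

This is a 0/1 knapsack; check combinations near the capacity.
- option 1+option 2+option 4: weight 7+3+2=12, value 23+23+16=62
- option 2+option 3+option 4: weight 3+10+2=15, value 23+23+16=62
- option 1+option 2: weight 7+3=10, value 23+23=46
Best: $62.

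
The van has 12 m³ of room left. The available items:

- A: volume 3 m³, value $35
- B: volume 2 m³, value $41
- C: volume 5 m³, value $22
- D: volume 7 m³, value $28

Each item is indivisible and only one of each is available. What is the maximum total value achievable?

Check high-value combinations within 12 m³:
- A+B+D: volume 3+2+7=12, value 35+41+28=104
- A+B+C: volume 3+2+5=10, value 35+41+22=98
- A+B: volume 3+2=5, value 35+41=76
- B+D: volume 2+7=9, value 41+28=69
- B+C: volume 2+5=7, value 41+22=63
Best: $104.

$104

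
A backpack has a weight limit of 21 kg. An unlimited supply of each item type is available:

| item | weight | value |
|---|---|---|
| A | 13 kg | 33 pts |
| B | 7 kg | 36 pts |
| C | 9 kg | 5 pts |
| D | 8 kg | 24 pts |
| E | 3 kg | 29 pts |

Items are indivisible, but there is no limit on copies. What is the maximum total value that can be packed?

203 pts

Best value-per-unit is E at 29/3, and filling with it alone uses weight 7×3=21. No mix of the others beats 7×29 = 203.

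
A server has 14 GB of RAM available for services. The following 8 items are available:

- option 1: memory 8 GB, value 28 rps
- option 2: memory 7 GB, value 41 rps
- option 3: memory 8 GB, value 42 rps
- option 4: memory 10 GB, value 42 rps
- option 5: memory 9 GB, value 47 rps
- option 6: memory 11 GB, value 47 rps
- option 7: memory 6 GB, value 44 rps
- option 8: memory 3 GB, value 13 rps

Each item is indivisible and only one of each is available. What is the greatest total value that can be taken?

Check high-value combinations within 14 GB:
- option 3+option 7: memory 8+6=14, value 42+44=86
- option 2+option 7: memory 7+6=13, value 41+44=85
- option 1+option 7: memory 8+6=14, value 28+44=72
- option 5+option 8: memory 9+3=12, value 47+13=60
- option 6+option 8: memory 11+3=14, value 47+13=60
Best: 86 rps.

86 rps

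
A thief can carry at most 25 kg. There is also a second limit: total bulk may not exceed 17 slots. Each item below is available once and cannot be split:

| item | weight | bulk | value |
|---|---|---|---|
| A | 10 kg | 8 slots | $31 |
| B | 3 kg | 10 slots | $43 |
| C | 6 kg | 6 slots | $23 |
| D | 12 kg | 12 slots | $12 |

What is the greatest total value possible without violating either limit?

Feasible sets respecting both limits:
- B+C: weight 9, bulk 16, value 66
- A+C: weight 16, bulk 14, value 54
- B: weight 3, bulk 10, value 43
Best: $66.

$66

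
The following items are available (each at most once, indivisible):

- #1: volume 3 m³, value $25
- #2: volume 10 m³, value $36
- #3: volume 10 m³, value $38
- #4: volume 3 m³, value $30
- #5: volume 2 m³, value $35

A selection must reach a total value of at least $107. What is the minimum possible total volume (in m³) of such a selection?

18

Subsets with value ≥ 107, sorted by total volume:
- #1+#3+#4+#5: volume 18, value 128
- #1+#2+#4+#5: volume 18, value 126
- #2+#3+#5: volume 22, value 109
- #2+#3+#4+#5: volume 25, value 139
Minimum volume: 18 m³.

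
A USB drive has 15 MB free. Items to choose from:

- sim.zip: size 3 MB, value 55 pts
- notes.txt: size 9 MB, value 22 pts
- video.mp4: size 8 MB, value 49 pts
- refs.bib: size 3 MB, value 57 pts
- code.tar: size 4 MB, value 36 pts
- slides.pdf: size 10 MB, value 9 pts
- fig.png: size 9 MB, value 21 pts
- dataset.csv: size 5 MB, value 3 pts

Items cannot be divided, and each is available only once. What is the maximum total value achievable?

161 pts

Check high-value combinations within 15 MB:
- sim.zip+video.mp4+refs.bib: size 3+8+3=14, value 55+49+57=161
- sim.zip+refs.bib+code.tar+dataset.csv: size 3+3+4+5=15, value 55+57+36+3=151
- sim.zip+refs.bib+code.tar: size 3+3+4=10, value 55+57+36=148
- video.mp4+refs.bib+code.tar: size 8+3+4=15, value 49+57+36=142
Best: 161 pts.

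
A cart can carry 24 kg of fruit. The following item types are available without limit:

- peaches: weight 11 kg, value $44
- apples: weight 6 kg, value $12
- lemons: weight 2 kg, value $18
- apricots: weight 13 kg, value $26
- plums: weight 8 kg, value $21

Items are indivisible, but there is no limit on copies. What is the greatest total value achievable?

$216

Best value-per-unit is lemons at 18/2, and filling with it alone uses weight 12×2=24. No mix of the others beats 12×18 = 216.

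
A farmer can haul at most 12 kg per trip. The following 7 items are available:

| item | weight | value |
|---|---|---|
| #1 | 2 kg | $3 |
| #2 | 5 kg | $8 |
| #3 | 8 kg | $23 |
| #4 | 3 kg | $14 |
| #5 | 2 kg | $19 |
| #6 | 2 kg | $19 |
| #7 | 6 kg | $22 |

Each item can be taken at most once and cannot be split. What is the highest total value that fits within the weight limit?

$63

Check high-value combinations within 12 kg:
- #1+#5+#6+#7: weight 2+2+2+6=12, value 3+19+19+22=63
- #3+#5+#6: weight 8+2+2=12, value 23+19+19=61
- #5+#6+#7: weight 2+2+6=10, value 19+19+22=60
- #2+#4+#5+#6: weight 5+3+2+2=12, value 8+14+19+19=60
- #1+#4+#5+#6: weight 2+3+2+2=9, value 3+14+19+19=55
Best: $63.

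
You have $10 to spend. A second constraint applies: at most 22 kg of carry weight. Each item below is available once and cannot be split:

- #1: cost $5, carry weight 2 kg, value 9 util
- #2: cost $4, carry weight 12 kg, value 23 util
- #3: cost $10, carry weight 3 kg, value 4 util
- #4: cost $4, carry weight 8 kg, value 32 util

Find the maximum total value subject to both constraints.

Feasible sets respecting both limits:
- #2+#4: cost 8, carry weight 20, value 55
- #1+#4: cost 9, carry weight 10, value 41
- #1+#2: cost 9, carry weight 14, value 32
- #4: cost 4, carry weight 8, value 32
Best: 55 util.

55 util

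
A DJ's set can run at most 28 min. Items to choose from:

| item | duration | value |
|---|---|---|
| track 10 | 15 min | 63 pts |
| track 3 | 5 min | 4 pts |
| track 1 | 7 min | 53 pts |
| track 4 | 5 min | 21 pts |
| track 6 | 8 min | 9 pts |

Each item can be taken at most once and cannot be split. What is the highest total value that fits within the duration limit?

Check high-value combinations within 28 min:
- track 10+track 1+track 4: duration 15+7+5=27, value 63+53+21=137
- track 10+track 3+track 1: duration 15+5+7=27, value 63+4+53=120
- track 10+track 1: duration 15+7=22, value 63+53=116
Best: 137 pts.

137 pts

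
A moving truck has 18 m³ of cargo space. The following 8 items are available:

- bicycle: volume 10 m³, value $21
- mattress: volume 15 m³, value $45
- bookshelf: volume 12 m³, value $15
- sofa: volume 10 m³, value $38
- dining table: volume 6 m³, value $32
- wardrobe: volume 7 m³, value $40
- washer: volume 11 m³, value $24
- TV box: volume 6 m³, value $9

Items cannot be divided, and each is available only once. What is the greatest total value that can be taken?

$78

Check high-value combinations within 18 m³:
- sofa+wardrobe: volume 10+7=17, value 38+40=78
- dining table+wardrobe: volume 6+7=13, value 32+40=72
- sofa+dining table: volume 10+6=16, value 38+32=70
- wardrobe+washer: volume 7+11=18, value 40+24=64
Best: $78.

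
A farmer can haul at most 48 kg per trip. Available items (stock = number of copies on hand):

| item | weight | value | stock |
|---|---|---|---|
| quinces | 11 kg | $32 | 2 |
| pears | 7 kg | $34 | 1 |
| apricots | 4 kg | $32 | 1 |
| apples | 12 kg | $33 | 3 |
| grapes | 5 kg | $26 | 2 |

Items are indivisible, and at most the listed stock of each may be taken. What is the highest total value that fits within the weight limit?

Best selections within weight 48 and stock limits:
- 1×pears + 1×apricots + 2×apples + 2×grapes: weight 45, value 184
- 1×quinces + 1×pears + 1×apricots + 1×apples + 2×grapes: weight 44, value 183
Best: $184.

$184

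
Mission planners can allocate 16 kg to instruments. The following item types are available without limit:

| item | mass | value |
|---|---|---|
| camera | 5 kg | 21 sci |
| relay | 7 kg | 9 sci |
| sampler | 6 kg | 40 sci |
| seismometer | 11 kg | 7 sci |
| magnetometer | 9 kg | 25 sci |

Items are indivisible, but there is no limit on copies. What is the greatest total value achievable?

Best value-per-unit is sampler at 40/6; filling with it alone gives 2×40 = 80.
Optimal mix: 2×camera + 1×sampler → mass 16, value 82.

82 sci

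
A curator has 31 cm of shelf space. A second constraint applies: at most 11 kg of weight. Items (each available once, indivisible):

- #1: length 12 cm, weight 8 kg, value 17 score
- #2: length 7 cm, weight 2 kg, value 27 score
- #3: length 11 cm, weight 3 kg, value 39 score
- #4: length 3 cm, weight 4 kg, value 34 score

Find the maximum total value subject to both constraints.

Feasible sets respecting both limits:
- #2+#3+#4: length 21, weight 9, value 100
- #3+#4: length 14, weight 7, value 73
- #2+#3: length 18, weight 5, value 66
- #2+#4: length 10, weight 6, value 61
Best: 100 score.

100 score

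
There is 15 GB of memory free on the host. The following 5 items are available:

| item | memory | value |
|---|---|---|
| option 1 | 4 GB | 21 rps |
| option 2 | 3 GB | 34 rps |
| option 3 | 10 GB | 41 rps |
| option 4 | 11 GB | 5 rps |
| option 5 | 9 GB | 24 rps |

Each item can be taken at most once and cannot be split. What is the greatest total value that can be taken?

Check high-value combinations within 15 GB:
- option 2+option 3: memory 3+10=13, value 34+41=75
- option 1+option 3: memory 4+10=14, value 21+41=62
- option 2+option 5: memory 3+9=12, value 34+24=58
- option 1+option 2: memory 4+3=7, value 21+34=55
- option 1+option 5: memory 4+9=13, value 21+24=45
Best: 75 rps.

75 rps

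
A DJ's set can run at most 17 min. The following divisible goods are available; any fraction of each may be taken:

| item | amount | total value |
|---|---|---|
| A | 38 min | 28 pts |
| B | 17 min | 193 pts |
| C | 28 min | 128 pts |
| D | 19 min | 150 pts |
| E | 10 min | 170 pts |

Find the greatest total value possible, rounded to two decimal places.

249.47

Take in order of value per unit:
- E (170/10 per unit): all 10 → value 170, running total 170.00
- B (193/17 per unit): 7 of 17 → value 7×193/17 = 79.4706, running total 249.47
Total 249.47.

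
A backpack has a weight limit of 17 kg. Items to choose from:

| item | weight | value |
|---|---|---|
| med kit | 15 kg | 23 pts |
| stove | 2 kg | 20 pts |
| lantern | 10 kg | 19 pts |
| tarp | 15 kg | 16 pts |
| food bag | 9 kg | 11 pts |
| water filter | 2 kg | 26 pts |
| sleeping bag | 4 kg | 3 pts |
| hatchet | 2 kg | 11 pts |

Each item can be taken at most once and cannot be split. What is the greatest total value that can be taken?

This is a 0/1 knapsack; check combinations near the capacity.
- stove+lantern+water filter+hatchet: weight 2+10+2+2=16, value 20+19+26+11=76
- stove+food bag+water filter+hatchet: weight 2+9+2+2=15, value 20+11+26+11=68
- stove+lantern+water filter: weight 2+10+2=14, value 20+19+26=65
- stove+water filter+sleeping bag+hatchet: weight 2+2+4+2=10, value 20+26+3+11=60
Best: 76 pts.

76 pts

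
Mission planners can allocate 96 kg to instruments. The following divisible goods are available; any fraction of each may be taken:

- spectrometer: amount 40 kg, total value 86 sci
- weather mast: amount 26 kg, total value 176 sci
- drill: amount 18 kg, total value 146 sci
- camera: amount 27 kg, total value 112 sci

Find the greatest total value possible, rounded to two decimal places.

Take in order of value per unit:
- drill (146/18 per unit): all 18 → value 146, running total 146.00
- weather mast (176/26 per unit): all 26 → value 176, running total 322.00
- camera (112/27 per unit): all 27 → value 112, running total 434.00
- spectrometer (86/40 per unit): 25 of 40 → value 25×86/40 = 53.7500, running total 487.75
Total 487.75.

487.75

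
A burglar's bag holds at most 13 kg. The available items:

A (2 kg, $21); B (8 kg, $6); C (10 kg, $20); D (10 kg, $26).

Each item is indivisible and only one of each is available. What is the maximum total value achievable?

Check high-value combinations within 13 kg:
- A+D: weight 2+10=12, value 21+26=47
- A+C: weight 2+10=12, value 21+20=41
- A+B: weight 2+8=10, value 21+6=27
Best: $47.

$47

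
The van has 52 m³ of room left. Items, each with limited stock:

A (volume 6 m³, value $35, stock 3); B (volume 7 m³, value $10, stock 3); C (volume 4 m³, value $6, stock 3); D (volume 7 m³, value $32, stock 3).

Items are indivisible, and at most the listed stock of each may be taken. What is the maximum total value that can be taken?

$219

Top feasible selections:
- 3×A + 3×C + 3×D: volume 51, value 219
- 3×A + 1×B + 1×C + 3×D: volume 50, value 217
- 3×A + 2×C + 3×D: volume 47, value 213
- 3×A + 1×B + 3×D: volume 46, value 211
Best: $219.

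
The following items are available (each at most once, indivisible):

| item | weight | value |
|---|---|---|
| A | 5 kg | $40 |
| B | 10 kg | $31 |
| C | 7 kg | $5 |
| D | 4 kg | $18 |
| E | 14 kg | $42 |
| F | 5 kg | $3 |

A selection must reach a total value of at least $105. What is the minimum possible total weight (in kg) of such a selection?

Subsets with value ≥ 105, sorted by total weight:
- A+B+E: weight 29, value 113
- A+C+D+E: weight 30, value 105
- A+B+D+E: weight 33, value 131
- A+B+E+F: weight 34, value 116
Minimum weight: 29 kg.

29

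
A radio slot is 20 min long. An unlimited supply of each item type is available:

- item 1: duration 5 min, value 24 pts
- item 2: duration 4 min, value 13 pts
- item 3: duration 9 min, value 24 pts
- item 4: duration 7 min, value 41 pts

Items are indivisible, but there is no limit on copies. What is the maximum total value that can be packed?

106 pts

Best value-per-unit is item 4 at 41/7; filling with it alone gives 2×41 = 82.
Optimal mix: 1×item 1 + 2×item 4 → duration 19, value 106.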